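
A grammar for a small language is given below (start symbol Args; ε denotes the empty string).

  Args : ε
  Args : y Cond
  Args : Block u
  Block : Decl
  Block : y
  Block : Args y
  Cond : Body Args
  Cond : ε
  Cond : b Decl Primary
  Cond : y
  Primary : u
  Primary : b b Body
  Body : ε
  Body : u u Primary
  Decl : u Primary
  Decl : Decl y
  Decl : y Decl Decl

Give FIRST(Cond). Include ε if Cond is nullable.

{ b, u, y, ε }

From Cond : Body Args: Body, Args nullable, take FIRST(Body) ∪ FIRST(Args) = { u, y }; also ε since the whole RHS is nullable.
Cond : ε contributes ε.
Cond : b Decl Primary contributes {b}.
Cond : y contributes {y}.
Union: FIRST(Cond) = { b, u, y, ε }.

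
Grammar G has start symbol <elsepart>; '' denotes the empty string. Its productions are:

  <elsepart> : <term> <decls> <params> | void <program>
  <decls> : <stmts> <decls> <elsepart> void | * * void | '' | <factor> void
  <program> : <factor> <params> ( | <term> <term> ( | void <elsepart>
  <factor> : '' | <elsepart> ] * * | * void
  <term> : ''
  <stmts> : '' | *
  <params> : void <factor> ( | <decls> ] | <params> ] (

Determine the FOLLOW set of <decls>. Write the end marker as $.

In <elsepart> : <term> <decls> <params>: add FIRST(<params>) = { *, ], void }.
In <decls> : <stmts> <decls> <elsepart> void: add FIRST(<elsepart> void) = { *, ], void }.
In <params> : <decls> ]: add FIRST(]) = { ] }.
Union: FOLLOW(<decls>) = { *, ], void }.

{ *, ], void }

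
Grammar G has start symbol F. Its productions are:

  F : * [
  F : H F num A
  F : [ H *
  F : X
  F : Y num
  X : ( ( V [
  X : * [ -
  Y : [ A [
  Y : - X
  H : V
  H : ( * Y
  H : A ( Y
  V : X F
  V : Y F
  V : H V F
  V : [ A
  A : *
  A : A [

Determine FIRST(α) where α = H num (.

{ (, *, -, [ }

Add FIRST(H) = { (, *, -, [ }; H is not nullable, stop.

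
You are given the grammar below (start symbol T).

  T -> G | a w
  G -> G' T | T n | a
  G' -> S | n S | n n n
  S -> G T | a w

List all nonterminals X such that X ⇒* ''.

{ } (none)

No nonterminal has an empty production or an RHS whose symbols are all nullable.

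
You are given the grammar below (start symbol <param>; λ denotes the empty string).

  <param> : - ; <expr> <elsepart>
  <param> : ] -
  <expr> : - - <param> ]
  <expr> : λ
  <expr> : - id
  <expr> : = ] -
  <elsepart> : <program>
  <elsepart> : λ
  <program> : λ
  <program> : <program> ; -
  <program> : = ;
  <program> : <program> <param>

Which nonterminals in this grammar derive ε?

{ <elsepart>, <expr>, <program> }

Directly nullable (have an λ-production): <expr>, <elsepart>, <program>.
No other nonterminal has a production whose RHS symbols are all nullable.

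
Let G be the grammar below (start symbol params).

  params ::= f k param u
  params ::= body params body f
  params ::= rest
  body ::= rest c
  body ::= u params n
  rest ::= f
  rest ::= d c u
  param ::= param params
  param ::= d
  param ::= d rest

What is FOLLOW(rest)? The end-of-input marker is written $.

In params ::= rest: rest is at the end, add FOLLOW(params) = { $, d, f, n, u }.
In body ::= rest c: add FIRST(c) = { c }.
In param ::= d rest: rest is at the end, add FOLLOW(param) = { d, f, u }.
Union: FOLLOW(rest) = { $, c, d, f, n, u }.

{ $, c, d, f, n, u }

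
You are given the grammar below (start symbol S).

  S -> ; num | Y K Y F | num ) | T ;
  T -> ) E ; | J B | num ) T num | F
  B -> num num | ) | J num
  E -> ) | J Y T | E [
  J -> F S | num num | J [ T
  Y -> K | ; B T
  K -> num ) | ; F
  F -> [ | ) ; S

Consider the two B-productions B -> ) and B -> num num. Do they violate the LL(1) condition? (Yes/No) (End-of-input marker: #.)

No

FIRST()) = { ) } and FIRST(num num) = { num }.
The FIRST sets are disjoint and neither alternative is nullable — no conflict.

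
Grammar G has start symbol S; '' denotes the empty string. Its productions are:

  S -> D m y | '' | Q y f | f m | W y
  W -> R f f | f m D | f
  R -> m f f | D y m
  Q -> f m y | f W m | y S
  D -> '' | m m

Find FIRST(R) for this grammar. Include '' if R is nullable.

{ m, y }

R -> m f f contributes {m}.
From R -> D y m: D nullable, take FIRST(D) ∪ {y} = { m, y }.
Union: FIRST(R) = { m, y }.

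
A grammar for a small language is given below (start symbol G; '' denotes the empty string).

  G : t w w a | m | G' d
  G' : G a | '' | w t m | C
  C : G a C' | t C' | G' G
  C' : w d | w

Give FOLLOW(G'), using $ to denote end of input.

{ d, m, t, w }

In G : G' d: add FIRST(d) = { d }.
In C : G' G: add FIRST(G) = { d, m, t, w }.
Union: FOLLOW(G') = { d, m, t, w }.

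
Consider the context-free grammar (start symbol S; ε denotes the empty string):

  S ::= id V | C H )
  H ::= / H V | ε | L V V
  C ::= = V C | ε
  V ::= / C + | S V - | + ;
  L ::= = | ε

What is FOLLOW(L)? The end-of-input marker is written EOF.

In H ::= L V V: add FIRST(V V) = { ), +, /, =, id }.
Union: FOLLOW(L) = { ), +, /, =, id }.

{ ), +, /, =, id }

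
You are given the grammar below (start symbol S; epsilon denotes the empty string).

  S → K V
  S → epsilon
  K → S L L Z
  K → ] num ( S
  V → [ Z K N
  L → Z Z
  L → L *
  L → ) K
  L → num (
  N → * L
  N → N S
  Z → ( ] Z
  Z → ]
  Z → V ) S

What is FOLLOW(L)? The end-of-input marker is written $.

In K → S L L Z: add FIRST(L Z) = { (, ), [, ], num }.
In K → S L L Z: add FIRST(Z) = { (, [, ] }.
In L → L *: add FIRST(*) = { * }.
In N → * L: L is at the end, add FOLLOW(N) = { $, (, ), *, [, ], num }.
Union: FOLLOW(L) = { $, (, ), *, [, ], num }.

{ $, (, ), *, [, ], num }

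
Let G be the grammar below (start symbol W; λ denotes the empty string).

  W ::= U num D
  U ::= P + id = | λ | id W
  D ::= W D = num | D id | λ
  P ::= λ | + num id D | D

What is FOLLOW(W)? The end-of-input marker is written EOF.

{ EOF, +, =, id, num }

W is the start symbol, so EOF ∈ FOLLOW(W).
In U ::= id W: W is at the end, add FOLLOW(U) = { num }.
In D ::= W D = num: add FIRST(D = num) = { +, =, id, num }.
Union: FOLLOW(W) = { EOF, +, =, id, num }.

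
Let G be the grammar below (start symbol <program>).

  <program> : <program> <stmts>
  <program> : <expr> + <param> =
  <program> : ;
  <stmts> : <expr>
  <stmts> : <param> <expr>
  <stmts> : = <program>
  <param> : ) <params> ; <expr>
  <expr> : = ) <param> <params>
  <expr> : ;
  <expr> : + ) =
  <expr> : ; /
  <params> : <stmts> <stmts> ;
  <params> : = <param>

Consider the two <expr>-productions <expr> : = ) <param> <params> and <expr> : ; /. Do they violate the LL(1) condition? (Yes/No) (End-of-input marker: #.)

No

FIRST(= ) <param> <params>) = { = } and FIRST(; /) = { ; }.
The FIRST sets are disjoint and neither alternative is nullable — no conflict.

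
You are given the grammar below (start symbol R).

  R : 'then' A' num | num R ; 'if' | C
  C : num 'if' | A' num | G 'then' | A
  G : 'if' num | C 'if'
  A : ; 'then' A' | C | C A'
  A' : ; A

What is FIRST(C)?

C : num 'if' contributes {num}.
From C : A' num: add FIRST(A') = { ; }.
From C : G 'then': add FIRST(G) = { 'if', ;, num }.
From C : A: add FIRST(A) = { 'if', ;, num }.
Union: FIRST(C) = { 'if', ;, num }.

{ 'if', ;, num }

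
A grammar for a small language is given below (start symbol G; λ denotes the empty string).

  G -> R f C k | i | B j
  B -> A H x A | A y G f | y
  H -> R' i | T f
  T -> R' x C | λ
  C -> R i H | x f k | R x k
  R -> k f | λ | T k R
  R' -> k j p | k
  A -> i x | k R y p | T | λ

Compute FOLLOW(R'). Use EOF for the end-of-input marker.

In H -> R' i: add FIRST(i) = { i }.
In T -> R' x C: add FIRST(x C) = { x }.
Union: FOLLOW(R') = { i, x }.

{ i, x }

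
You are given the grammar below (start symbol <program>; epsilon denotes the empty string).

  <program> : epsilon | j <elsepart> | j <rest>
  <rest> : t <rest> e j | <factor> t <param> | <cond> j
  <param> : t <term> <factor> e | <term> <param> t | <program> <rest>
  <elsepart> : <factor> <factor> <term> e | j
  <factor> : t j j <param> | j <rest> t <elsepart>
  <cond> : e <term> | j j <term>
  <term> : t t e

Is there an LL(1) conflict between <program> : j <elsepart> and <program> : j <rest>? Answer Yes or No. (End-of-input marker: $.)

FIRST(j <elsepart>) = { j } and FIRST(j <rest>) = { j }.
Both contain j, so the two alternatives are not disjoint — LL(1) conflict.

Yes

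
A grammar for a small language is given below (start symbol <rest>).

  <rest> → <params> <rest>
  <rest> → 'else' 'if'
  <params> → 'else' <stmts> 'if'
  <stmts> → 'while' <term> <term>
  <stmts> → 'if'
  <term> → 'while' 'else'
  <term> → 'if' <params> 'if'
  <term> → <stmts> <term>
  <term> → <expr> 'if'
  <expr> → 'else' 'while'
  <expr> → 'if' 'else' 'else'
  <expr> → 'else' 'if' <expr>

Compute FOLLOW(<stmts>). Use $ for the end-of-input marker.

In <params> → 'else' <stmts> 'if': add FIRST('if') = { 'if' }.
In <term> → <stmts> <term>: add FIRST(<term>) = { 'else', 'if', 'while' }.
Union: FOLLOW(<stmts>) = { 'else', 'if', 'while' }.

{ 'else', 'if', 'while' }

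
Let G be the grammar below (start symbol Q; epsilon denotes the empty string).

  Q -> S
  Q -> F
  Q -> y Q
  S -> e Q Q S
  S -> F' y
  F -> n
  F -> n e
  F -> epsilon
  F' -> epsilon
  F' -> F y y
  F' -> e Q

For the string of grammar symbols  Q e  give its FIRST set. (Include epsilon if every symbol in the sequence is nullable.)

Add FIRST(Q)\{epsilon} = { e, n, y }; Q is nullable, continue.
e is a terminal; add {e} and stop.

{ e, n, y }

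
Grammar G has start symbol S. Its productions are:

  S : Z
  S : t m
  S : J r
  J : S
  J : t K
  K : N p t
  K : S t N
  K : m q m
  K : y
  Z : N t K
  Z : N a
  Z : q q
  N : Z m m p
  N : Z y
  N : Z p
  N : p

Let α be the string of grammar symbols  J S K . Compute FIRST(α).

Add FIRST(J) = { p, q, t }; J is not nullable, stop.

{ p, q, t }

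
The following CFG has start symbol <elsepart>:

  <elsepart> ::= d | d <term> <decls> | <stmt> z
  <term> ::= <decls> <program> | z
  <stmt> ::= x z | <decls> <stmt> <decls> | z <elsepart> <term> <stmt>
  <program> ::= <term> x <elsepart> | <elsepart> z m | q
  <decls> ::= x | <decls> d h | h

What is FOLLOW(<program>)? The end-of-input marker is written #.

In <term> ::= <decls> <program>: <program> is at the end, add FOLLOW(<term>) = { h, x, z }.
Union: FOLLOW(<program>) = { h, x, z }.

{ h, x, z }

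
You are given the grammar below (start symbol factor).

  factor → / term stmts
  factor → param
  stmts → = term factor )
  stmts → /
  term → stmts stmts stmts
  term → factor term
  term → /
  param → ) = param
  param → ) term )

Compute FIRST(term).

From term → stmts stmts stmts: add FIRST(stmts) = { /, = }.
From term → factor term: add FIRST(factor) = { ), / }.
term → / contributes {/}.
Union: FIRST(term) = { ), /, = }.

{ ), /, = }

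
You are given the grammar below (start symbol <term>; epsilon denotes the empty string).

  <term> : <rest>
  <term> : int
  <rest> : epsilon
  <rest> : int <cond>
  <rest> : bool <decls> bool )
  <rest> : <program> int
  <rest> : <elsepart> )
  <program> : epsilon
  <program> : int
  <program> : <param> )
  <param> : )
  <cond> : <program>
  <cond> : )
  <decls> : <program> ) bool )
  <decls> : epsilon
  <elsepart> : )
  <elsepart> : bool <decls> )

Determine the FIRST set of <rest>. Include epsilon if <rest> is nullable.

{ ), bool, int, epsilon }

<rest> : epsilon contributes epsilon.
<rest> : int <cond> contributes {int}.
<rest> : bool <decls> bool ) contributes {bool}.
From <rest> : <program> int: <program> nullable, take FIRST(<program>) ∪ {int} = { ), int }.
From <rest> : <elsepart> ): add FIRST(<elsepart>) = { ), bool }.
Union: FIRST(<rest>) = { ), bool, int, epsilon }.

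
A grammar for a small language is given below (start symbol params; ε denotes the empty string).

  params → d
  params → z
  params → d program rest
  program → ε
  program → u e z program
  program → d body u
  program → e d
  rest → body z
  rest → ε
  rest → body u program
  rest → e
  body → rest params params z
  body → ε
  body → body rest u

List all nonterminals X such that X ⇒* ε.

{ body, program, rest }

Directly nullable (have an ε-production): program, rest, body.
No other nonterminal has a production whose RHS symbols are all nullable.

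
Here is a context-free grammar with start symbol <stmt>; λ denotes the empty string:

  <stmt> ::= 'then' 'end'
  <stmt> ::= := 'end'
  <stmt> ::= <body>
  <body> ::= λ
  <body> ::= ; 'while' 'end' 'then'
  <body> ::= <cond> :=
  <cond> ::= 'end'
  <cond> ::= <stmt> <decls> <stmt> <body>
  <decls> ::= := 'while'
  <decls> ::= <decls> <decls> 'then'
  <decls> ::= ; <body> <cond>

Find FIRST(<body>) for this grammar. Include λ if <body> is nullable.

<body> ::= λ contributes λ.
<body> ::= ; 'while' 'end' 'then' contributes {;}.
From <body> ::= <cond> :=: add FIRST(<cond>) = { 'end', 'then', :=, ; }.
Union: FIRST(<body>) = { 'end', 'then', :=, ;, λ }.

{ 'end', 'then', :=, ;, λ }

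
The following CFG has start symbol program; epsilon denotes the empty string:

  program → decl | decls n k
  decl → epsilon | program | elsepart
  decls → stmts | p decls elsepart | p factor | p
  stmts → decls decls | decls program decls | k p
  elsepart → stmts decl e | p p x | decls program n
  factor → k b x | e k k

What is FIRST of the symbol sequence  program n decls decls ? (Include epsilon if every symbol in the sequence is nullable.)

{ k, n, p }

Add FIRST(program)\{epsilon} = { k, p }; program is nullable, continue.
n is a terminal; add {n} and stop.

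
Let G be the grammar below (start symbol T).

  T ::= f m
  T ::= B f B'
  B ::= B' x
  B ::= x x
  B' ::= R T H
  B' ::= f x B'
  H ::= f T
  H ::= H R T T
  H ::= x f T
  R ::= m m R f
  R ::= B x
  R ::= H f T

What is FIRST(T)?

{ f, m, x }

T ::= f m contributes {f}.
From T ::= B f B': add FIRST(B) = { f, m, x }.
Union: FIRST(T) = { f, m, x }.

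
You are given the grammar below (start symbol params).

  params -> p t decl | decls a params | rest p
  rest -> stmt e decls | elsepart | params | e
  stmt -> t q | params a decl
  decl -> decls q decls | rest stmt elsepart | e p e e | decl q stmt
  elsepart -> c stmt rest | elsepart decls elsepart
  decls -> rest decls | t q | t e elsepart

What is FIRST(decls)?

From decls -> rest decls: add FIRST(rest) = { c, e, p, t }.
decls -> t q contributes {t}.
decls -> t e elsepart contributes {t}.
Union: FIRST(decls) = { c, e, p, t }.

{ c, e, p, t }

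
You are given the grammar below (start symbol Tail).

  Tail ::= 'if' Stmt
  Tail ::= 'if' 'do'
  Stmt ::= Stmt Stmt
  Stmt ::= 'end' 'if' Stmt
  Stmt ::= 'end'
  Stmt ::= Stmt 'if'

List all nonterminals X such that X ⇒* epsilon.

{ } (none)

No nonterminal has an empty production or an RHS whose symbols are all nullable.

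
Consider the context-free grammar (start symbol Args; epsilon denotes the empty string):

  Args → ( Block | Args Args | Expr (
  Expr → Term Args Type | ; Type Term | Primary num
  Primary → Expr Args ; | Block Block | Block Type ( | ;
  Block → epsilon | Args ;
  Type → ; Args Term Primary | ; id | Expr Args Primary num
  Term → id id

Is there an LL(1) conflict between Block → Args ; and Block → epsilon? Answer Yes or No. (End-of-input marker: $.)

FIRST(Args ;) = { (, ;, id, num } and FIRST(epsilon) = { epsilon }.
The second alternative is nullable and FOLLOW(Block) = { $, (, ;, id, num } shares ( with FIRST of the first — conflict.

Yes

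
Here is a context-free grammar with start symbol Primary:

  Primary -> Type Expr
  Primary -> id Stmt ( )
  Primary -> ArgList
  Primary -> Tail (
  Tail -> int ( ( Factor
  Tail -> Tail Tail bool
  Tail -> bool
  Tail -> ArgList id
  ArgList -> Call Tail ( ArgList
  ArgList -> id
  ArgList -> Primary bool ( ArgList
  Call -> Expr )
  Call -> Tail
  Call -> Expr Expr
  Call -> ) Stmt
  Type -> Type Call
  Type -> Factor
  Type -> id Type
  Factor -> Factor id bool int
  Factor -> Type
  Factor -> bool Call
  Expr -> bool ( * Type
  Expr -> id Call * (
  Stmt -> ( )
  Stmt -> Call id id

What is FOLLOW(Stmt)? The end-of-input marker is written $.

In Primary -> id Stmt ( ): add FIRST(( )) = { ( }.
In Call -> ) Stmt: Stmt is at the end, add FOLLOW(Call) = { $, (, ), *, bool, id, int }.
Union: FOLLOW(Stmt) = { $, (, ), *, bool, id, int }.

{ $, (, ), *, bool, id, int }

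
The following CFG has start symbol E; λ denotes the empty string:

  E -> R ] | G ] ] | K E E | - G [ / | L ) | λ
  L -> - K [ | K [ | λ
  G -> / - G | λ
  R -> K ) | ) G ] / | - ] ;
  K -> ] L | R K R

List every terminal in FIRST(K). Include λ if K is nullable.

K -> ] L contributes {]}.
From K -> R K R: add FIRST(R) = { ), -, ] }.
Union: FIRST(K) = { ), -, ] }.

{ ), -, ] }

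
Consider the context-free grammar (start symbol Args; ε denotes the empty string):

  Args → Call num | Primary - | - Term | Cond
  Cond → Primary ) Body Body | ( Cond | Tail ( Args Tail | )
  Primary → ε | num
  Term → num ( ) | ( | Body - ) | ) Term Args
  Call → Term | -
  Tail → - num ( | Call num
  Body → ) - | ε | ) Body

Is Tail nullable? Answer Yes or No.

Nullable nonterminals: Body, Primary.
No production of Tail has an RHS whose symbols are all nullable, so Tail is not nullable.

No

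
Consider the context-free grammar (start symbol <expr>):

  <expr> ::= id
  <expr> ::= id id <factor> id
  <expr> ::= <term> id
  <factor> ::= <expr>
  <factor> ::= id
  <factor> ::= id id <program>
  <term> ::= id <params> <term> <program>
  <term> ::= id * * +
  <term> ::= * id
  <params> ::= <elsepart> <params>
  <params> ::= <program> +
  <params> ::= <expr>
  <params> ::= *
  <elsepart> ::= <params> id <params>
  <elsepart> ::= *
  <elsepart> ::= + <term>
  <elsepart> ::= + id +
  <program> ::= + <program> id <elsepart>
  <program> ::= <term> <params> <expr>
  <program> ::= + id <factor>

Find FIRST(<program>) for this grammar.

{ *, +, id }

<program> ::= + <program> id <elsepart> contributes {+}.
From <program> ::= <term> <params> <expr>: add FIRST(<term>) = { *, id }.
<program> ::= + id <factor> contributes {+}.
Union: FIRST(<program>) = { *, +, id }.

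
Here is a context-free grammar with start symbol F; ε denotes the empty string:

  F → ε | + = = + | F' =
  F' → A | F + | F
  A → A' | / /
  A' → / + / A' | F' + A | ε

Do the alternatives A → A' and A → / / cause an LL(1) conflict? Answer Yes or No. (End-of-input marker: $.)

Yes

FIRST(A') = { +, /, =, ε } and FIRST(/ /) = { / }.
Both contain /, so the two alternatives are not disjoint — LL(1) conflict.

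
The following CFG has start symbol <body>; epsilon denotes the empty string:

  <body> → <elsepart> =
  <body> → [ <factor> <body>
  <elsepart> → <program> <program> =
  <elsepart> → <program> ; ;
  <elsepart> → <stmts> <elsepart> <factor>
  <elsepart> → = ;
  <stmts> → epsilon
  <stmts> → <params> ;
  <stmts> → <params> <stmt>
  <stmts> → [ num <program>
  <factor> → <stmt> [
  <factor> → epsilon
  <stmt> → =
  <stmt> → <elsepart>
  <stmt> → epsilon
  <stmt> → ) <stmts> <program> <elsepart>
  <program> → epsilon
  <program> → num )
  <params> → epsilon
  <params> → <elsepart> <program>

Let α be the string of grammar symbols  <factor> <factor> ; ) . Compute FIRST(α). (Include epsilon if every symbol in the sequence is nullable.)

{ ), ;, =, [, num }

Add FIRST(<factor>)\{epsilon} = { ), ;, =, [, num }; <factor> is nullable, continue.
Add FIRST(<factor>)\{epsilon} = { ), ;, =, [, num }; <factor> is nullable, continue.
; is a terminal; add {;} and stop.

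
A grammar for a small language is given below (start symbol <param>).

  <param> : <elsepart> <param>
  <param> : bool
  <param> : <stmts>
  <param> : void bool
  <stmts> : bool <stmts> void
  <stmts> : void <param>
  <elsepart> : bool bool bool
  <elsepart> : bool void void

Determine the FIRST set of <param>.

From <param> : <elsepart> <param>: add FIRST(<elsepart>) = { bool }.
<param> : bool contributes {bool}.
From <param> : <stmts>: add FIRST(<stmts>) = { bool, void }.
<param> : void bool contributes {void}.
Union: FIRST(<param>) = { bool, void }.

{ bool, void }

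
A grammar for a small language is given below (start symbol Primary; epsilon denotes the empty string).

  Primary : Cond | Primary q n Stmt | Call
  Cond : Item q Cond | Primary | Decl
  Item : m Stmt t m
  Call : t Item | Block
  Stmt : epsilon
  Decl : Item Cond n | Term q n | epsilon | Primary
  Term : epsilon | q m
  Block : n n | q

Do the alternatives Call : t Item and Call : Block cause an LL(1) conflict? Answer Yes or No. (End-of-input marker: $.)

No

FIRST(t Item) = { t } and FIRST(Block) = { n, q }.
The FIRST sets are disjoint and neither alternative is nullable — no conflict.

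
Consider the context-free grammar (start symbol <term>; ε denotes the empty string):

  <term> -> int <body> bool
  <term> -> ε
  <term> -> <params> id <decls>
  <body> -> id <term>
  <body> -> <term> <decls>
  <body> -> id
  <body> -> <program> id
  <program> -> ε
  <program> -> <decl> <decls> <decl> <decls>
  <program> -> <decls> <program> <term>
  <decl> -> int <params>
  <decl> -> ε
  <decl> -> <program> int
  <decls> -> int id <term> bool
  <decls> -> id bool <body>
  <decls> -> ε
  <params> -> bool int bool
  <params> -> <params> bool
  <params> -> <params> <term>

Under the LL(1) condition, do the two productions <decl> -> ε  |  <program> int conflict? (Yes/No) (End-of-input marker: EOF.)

FIRST(ε) = { ε } and FIRST(<program> int) = { bool, id, int }.
The first alternative is nullable and FOLLOW(<decl>) = { bool, id, int } shares bool with FIRST of the second — conflict.

Yes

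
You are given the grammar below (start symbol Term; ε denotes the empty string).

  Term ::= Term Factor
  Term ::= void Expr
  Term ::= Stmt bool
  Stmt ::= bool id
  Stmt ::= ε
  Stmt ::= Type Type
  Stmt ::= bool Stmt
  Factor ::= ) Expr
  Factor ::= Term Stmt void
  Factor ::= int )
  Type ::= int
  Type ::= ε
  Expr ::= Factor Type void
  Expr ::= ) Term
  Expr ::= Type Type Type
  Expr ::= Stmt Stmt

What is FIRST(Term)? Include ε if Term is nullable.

{ bool, int, void }

From Term ::= Term Factor: add FIRST(Term) = { bool, int, void }.
Term ::= void Expr contributes {void}.
From Term ::= Stmt bool: Stmt nullable, take FIRST(Stmt) ∪ {bool} = { bool, int }.
Union: FIRST(Term) = { bool, int, void }.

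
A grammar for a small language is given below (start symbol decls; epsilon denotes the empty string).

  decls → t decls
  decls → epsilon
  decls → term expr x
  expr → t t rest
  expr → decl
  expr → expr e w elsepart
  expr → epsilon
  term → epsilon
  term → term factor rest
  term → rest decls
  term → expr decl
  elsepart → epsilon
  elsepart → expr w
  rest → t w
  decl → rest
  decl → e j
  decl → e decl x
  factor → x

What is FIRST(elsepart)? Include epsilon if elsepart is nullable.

elsepart → epsilon contributes epsilon.
From elsepart → expr w: expr nullable, take FIRST(expr) ∪ {w} = { e, t, w }.
Union: FIRST(elsepart) = { e, t, w, epsilon }.

{ e, t, w, epsilon }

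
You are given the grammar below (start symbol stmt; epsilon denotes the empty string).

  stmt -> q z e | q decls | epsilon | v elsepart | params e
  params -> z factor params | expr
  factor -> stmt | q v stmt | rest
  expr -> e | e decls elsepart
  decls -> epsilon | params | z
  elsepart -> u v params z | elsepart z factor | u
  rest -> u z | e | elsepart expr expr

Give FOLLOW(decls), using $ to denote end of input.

{ $, e, u, z }

In stmt -> q decls: decls is at the end, add FOLLOW(stmt) = { $, e, u, z }.
In expr -> e decls elsepart: add FIRST(elsepart) = { u }.
Union: FOLLOW(decls) = { $, e, u, z }.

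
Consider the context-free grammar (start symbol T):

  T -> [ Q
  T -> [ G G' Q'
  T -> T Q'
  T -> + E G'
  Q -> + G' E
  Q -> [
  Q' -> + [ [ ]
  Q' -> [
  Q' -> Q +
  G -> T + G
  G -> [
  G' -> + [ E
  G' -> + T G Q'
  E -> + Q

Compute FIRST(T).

T -> [ Q contributes {[}.
T -> [ G G' Q' contributes {[}.
From T -> T Q': add FIRST(T) = { +, [ }.
T -> + E G' contributes {+}.
Union: FIRST(T) = { +, [ }.

{ +, [ }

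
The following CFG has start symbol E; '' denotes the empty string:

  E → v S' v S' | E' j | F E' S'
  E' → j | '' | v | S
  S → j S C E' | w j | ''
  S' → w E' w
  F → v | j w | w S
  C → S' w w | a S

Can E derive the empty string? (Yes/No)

No

Nullable nonterminals: E', S.
No production of E has an RHS whose symbols are all nullable, so E is not nullable.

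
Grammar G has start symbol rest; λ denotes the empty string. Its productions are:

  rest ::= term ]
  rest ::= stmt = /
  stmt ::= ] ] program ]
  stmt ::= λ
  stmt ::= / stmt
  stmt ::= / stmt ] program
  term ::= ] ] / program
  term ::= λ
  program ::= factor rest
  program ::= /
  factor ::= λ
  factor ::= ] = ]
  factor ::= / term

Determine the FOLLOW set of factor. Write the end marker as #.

In program ::= factor rest: add FIRST(rest) = { /, =, ] }.
Union: FOLLOW(factor) = { /, =, ] }.

{ /, =, ] }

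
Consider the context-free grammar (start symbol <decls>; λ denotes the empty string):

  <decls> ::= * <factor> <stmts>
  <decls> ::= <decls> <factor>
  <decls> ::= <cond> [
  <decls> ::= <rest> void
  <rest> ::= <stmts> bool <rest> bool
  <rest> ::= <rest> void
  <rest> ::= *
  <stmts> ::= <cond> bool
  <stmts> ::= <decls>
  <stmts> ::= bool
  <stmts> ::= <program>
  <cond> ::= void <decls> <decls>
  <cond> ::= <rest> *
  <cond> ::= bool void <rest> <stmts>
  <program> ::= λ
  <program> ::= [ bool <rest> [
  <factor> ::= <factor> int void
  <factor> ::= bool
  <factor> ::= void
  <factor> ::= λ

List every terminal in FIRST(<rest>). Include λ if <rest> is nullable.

From <rest> ::= <stmts> bool <rest> bool: <stmts> nullable, take FIRST(<stmts>) ∪ {bool} = { *, [, bool, void }.
From <rest> ::= <rest> void: add FIRST(<rest>) = { *, [, bool, void }.
<rest> ::= * contributes {*}.
Union: FIRST(<rest>) = { *, [, bool, void }.

{ *, [, bool, void }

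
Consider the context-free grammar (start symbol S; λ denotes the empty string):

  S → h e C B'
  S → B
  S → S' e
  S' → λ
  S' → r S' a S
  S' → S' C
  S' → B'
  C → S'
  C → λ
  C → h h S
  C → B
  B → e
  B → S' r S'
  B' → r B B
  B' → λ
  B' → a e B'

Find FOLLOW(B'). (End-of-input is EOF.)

{ EOF, a, e, h, r }

In S → h e C B': B' is at the end, add FOLLOW(S) = { EOF, a, e, h, r }.
In S' → B': B' is at the end, add FOLLOW(S') = { EOF, a, e, h, r }.
In B' → a e B': B' is at the end, add FOLLOW(B') = { EOF, a, e, h, r }.
Union: FOLLOW(B') = { EOF, a, e, h, r }.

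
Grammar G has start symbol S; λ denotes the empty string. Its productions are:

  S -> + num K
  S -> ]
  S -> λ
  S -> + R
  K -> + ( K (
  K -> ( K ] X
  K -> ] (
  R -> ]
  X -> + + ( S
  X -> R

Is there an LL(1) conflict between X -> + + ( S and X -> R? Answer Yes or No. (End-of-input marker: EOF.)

No

FIRST(+ + ( S) = { + } and FIRST(R) = { ] }.
The FIRST sets are disjoint and neither alternative is nullable — no conflict.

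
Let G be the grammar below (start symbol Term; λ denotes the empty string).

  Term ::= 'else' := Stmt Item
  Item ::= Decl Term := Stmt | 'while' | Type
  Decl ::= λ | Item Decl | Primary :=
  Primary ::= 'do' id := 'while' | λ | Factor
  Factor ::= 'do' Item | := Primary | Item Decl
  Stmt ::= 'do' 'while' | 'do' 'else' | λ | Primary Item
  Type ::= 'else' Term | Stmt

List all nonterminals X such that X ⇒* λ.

Directly nullable (have an λ-production): Decl, Primary, Stmt.
Item ::= Type with every symbol nullable, so Item is nullable.
Factor ::= Item Decl with every symbol nullable, so Factor is nullable.
Type ::= Stmt with every symbol nullable, so Type is nullable.
No other nonterminal has a production whose RHS symbols are all nullable.

{ Decl, Factor, Item, Primary, Stmt, Type }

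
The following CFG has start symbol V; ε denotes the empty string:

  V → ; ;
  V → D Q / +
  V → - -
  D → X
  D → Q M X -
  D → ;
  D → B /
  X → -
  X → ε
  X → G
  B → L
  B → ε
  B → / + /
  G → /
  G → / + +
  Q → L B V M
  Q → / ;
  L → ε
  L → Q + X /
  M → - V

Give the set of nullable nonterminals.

Directly nullable (have an ε-production): X, B, L.
D → X with every symbol nullable, so D is nullable.
No other nonterminal has a production whose RHS symbols are all nullable.

{ B, D, L, X }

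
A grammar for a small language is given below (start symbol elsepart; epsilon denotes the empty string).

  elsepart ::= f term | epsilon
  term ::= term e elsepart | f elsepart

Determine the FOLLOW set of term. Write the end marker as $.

{ $, e }

In elsepart ::= f term: term is at the end, add FOLLOW(elsepart) = { $, e }.
In term ::= term e elsepart: add FIRST(e elsepart) = { e }.
Union: FOLLOW(term) = { $, e }.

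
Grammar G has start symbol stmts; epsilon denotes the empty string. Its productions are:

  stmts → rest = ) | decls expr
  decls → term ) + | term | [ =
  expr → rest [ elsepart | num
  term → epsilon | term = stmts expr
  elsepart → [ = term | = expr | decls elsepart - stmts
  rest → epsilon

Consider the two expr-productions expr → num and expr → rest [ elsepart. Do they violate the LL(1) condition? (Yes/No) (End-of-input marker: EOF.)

FIRST(num) = { num } and FIRST(rest [ elsepart) = { [ }.
The FIRST sets are disjoint and neither alternative is nullable — no conflict.

No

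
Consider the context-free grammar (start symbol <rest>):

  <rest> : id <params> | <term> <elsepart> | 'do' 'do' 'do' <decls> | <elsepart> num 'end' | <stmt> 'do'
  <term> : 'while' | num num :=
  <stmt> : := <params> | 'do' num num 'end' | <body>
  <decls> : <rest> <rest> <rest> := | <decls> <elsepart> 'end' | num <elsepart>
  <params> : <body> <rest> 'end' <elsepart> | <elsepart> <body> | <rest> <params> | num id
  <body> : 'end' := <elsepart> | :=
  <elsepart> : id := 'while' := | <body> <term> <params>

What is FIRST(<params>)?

From <params> : <body> <rest> 'end' <elsepart>: add FIRST(<body>) = { 'end', := }.
From <params> : <elsepart> <body>: add FIRST(<elsepart>) = { 'end', :=, id }.
From <params> : <rest> <params>: add FIRST(<rest>) = { 'do', 'end', 'while', :=, id, num }.
<params> : num id contributes {num}.
Union: FIRST(<params>) = { 'do', 'end', 'while', :=, id, num }.

{ 'do', 'end', 'while', :=, id, num }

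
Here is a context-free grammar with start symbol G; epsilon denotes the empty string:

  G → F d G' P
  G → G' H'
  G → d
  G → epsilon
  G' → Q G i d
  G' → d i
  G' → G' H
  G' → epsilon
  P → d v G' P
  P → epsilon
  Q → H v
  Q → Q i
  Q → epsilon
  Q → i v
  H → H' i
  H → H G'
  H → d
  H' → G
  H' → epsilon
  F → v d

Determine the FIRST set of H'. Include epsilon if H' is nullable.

{ d, i, v, epsilon }

From H' → G: add FIRST(G) = { d, i, v, epsilon } (including epsilon since G is nullable).
H' → epsilon contributes epsilon.
Union: FIRST(H') = { d, i, v, epsilon }.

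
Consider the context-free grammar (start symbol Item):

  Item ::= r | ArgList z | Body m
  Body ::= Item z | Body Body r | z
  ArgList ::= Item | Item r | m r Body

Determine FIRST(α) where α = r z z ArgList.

r is a terminal; add {r} and stop.

{ r }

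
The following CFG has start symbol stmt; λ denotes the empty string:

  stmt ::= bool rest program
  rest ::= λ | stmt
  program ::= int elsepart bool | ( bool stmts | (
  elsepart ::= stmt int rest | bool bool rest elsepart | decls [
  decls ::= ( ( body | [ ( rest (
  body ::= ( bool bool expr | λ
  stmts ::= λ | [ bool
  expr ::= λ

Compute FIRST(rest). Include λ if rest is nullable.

rest ::= λ contributes λ.
From rest ::= stmt: add FIRST(stmt) = { bool }.
Union: FIRST(rest) = { bool, λ }.

{ bool, λ }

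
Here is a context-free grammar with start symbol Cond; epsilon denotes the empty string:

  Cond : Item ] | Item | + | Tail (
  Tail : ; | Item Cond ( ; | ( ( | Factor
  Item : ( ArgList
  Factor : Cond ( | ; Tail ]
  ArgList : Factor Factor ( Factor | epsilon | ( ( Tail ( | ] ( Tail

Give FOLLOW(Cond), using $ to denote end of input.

{ $, ( }

Cond is the start symbol, so $ ∈ FOLLOW(Cond).
In Tail : Item Cond ( ;: add FIRST(( ;) = { ( }.
In Factor : Cond (: add FIRST(() = { ( }.
Union: FOLLOW(Cond) = { $, ( }.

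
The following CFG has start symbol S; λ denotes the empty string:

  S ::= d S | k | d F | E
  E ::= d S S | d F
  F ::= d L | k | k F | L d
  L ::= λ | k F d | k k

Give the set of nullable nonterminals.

Directly nullable (have an λ-production): L.
No other nonterminal has a production whose RHS symbols are all nullable.

{ L }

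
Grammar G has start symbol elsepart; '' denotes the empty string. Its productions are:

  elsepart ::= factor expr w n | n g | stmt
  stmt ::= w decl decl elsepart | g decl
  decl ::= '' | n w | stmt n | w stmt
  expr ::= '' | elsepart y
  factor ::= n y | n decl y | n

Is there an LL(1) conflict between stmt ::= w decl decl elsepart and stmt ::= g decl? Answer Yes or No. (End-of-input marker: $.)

No

FIRST(w decl decl elsepart) = { w } and FIRST(g decl) = { g }.
The FIRST sets are disjoint and neither alternative is nullable — no conflict.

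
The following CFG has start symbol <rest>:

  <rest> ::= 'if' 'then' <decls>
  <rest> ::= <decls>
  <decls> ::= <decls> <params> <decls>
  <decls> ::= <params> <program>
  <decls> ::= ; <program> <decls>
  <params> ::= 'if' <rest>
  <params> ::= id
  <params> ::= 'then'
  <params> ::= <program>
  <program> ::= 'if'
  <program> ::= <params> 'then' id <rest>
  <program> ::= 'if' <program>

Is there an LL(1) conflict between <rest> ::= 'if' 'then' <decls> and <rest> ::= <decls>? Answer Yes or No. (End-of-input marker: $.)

Yes

FIRST('if' 'then' <decls>) = { 'if' } and FIRST(<decls>) = { 'if', 'then', ;, id }.
Both contain 'if', so the two alternatives are not disjoint — LL(1) conflict.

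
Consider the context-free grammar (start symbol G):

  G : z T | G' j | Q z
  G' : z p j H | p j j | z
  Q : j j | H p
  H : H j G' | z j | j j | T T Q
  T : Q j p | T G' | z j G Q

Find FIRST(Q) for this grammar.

Q : j j contributes {j}.
From Q : H p: add FIRST(H) = { j, z }.
Union: FIRST(Q) = { j, z }.

{ j, z }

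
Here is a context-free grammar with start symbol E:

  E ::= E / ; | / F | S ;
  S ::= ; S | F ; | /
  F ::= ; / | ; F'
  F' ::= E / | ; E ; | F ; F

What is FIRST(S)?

{ /, ; }

S ::= ; S contributes {;}.
From S ::= F ;: add FIRST(F) = { ; }.
S ::= / contributes {/}.
Union: FIRST(S) = { /, ; }.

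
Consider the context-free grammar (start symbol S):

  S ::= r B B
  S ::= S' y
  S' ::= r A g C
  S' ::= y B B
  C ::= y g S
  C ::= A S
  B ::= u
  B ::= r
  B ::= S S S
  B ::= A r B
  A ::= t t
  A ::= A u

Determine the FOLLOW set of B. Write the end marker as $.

In S ::= r B B: add FIRST(B) = { r, t, u, y }.
In S ::= r B B: B is at the end, add FOLLOW(S) = { $, r, t, u, y }.
In S' ::= y B B: add FIRST(B) = { r, t, u, y }.
In S' ::= y B B: B is at the end, add FOLLOW(S') = { y }.
In B ::= A r B: B is at the end, add FOLLOW(B) = { $, r, t, u, y }.
Union: FOLLOW(B) = { $, r, t, u, y }.

{ $, r, t, u, y }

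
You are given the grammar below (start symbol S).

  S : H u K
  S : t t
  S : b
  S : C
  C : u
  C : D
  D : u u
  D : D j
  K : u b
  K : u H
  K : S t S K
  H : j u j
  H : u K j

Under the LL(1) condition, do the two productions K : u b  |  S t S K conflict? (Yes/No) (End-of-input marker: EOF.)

Yes

FIRST(u b) = { u } and FIRST(S t S K) = { b, j, t, u }.
Both contain u, so the two alternatives are not disjoint — LL(1) conflict.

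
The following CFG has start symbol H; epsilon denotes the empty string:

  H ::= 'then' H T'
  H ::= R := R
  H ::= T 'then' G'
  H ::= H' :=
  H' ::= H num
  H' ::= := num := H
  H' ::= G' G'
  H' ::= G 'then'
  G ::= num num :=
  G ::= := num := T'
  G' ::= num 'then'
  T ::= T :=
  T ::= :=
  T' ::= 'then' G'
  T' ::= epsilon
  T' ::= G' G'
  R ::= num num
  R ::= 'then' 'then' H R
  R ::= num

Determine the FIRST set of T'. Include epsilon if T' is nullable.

{ 'then', num, epsilon }

T' ::= 'then' G' contributes {'then'}.
T' ::= epsilon contributes epsilon.
From T' ::= G' G': add FIRST(G') = { num }.
Union: FIRST(T') = { 'then', num, epsilon }.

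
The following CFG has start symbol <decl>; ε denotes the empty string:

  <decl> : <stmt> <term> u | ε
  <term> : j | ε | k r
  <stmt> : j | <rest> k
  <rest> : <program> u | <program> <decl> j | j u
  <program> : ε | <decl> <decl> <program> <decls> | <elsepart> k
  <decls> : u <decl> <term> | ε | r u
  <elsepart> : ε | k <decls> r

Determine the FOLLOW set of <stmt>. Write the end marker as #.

{ j, k, u }

In <decl> : <stmt> <term> u: add FIRST(<term> u) = { j, k, u }.
Union: FOLLOW(<stmt>) = { j, k, u }.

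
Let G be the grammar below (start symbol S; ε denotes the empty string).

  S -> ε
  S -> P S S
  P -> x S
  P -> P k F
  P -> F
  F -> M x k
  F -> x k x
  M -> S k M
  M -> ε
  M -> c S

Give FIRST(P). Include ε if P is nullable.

{ c, k, x }

P -> x S contributes {x}.
From P -> P k F: add FIRST(P) = { c, k, x }.
From P -> F: add FIRST(F) = { c, k, x }.
Union: FIRST(P) = { c, k, x }.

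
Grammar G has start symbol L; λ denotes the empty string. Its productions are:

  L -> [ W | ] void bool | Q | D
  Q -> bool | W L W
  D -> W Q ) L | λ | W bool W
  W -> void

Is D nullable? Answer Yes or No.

Yes

D has an λ-production, so D ⇒ λ.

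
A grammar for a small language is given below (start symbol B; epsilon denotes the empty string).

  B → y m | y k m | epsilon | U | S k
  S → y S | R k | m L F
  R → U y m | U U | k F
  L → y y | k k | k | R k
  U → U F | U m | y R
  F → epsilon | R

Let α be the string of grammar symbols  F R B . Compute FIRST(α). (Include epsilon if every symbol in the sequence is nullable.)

Add FIRST(F)\{epsilon} = { k, y }; F is nullable, continue.
Add FIRST(R) = { k, y }; R is not nullable, stop.

{ k, y }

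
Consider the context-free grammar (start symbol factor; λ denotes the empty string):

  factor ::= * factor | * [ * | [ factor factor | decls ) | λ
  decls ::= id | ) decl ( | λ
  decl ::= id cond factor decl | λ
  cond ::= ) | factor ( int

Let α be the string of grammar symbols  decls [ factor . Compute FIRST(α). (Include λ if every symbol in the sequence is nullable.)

{ ), [, id }

Add FIRST(decls)\{λ} = { ), id }; decls is nullable, continue.
[ is a terminal; add {[} and stop.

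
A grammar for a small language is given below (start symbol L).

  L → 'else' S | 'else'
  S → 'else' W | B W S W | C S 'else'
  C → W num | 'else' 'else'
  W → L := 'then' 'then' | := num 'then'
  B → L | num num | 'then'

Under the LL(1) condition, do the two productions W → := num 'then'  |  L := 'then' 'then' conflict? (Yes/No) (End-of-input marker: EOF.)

FIRST(:= num 'then') = { := } and FIRST(L := 'then' 'then') = { 'else' }.
The FIRST sets are disjoint and neither alternative is nullable — no conflict.

No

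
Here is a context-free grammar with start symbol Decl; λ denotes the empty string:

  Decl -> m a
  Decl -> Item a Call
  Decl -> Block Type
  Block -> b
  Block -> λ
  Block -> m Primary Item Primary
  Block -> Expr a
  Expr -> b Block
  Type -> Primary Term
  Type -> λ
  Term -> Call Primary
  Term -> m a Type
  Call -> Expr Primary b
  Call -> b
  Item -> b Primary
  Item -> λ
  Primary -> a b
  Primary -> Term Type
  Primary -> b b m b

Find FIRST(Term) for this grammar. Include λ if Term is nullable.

From Term -> Call Primary: add FIRST(Call) = { b }.
Term -> m a Type contributes {m}.
Union: FIRST(Term) = { b, m }.

{ b, m }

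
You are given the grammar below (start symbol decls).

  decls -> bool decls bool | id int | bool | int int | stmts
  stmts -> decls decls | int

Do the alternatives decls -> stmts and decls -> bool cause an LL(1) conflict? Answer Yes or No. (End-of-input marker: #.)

FIRST(stmts) = { bool, id, int } and FIRST(bool) = { bool }.
Both contain bool, so the two alternatives are not disjoint — LL(1) conflict.

Yes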